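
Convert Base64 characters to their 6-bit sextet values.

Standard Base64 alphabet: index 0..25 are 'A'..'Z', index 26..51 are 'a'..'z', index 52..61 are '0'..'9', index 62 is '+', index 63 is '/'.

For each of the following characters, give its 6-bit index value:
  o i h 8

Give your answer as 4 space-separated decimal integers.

Answer: 40 34 33 60

Derivation:
'o': a..z range, 26 + ord('o') − ord('a') = 40
'i': a..z range, 26 + ord('i') − ord('a') = 34
'h': a..z range, 26 + ord('h') − ord('a') = 33
'8': 0..9 range, 52 + ord('8') − ord('0') = 60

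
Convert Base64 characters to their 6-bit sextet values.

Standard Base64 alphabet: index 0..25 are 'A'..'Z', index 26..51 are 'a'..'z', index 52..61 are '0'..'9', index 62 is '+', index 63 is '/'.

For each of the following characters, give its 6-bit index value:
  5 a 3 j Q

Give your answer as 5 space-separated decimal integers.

'5': 0..9 range, 52 + ord('5') − ord('0') = 57
'a': a..z range, 26 + ord('a') − ord('a') = 26
'3': 0..9 range, 52 + ord('3') − ord('0') = 55
'j': a..z range, 26 + ord('j') − ord('a') = 35
'Q': A..Z range, ord('Q') − ord('A') = 16

Answer: 57 26 55 35 16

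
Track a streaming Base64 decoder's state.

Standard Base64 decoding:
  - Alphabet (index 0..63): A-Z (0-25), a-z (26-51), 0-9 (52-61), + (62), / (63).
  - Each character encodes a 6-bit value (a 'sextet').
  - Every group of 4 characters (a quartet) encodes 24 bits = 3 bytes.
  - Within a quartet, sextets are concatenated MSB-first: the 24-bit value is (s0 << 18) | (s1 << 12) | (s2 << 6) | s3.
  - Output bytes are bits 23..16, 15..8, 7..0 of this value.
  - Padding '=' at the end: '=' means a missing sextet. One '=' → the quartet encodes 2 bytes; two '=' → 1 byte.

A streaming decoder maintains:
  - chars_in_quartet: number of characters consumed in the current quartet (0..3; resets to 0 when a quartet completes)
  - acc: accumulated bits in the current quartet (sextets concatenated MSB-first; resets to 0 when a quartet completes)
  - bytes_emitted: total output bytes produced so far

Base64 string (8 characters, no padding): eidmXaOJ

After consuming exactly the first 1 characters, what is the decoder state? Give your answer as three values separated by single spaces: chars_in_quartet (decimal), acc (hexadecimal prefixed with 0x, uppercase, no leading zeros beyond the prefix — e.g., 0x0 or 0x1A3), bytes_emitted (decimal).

Answer: 1 0x1E 0

Derivation:
After char 0 ('e'=30): chars_in_quartet=1 acc=0x1E bytes_emitted=0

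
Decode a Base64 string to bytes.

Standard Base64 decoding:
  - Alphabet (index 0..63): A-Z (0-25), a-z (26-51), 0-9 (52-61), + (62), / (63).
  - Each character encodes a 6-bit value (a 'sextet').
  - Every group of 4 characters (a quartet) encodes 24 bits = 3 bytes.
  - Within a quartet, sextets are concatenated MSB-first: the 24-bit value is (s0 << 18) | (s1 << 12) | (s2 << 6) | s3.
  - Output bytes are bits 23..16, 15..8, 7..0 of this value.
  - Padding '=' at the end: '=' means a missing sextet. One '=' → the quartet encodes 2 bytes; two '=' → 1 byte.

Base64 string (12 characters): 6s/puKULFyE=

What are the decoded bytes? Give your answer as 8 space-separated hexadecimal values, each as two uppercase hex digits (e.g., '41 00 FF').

Answer: EA CF E9 B8 A5 0B 17 21

Derivation:
After char 0 ('6'=58): chars_in_quartet=1 acc=0x3A bytes_emitted=0
After char 1 ('s'=44): chars_in_quartet=2 acc=0xEAC bytes_emitted=0
After char 2 ('/'=63): chars_in_quartet=3 acc=0x3AB3F bytes_emitted=0
After char 3 ('p'=41): chars_in_quartet=4 acc=0xEACFE9 -> emit EA CF E9, reset; bytes_emitted=3
After char 4 ('u'=46): chars_in_quartet=1 acc=0x2E bytes_emitted=3
After char 5 ('K'=10): chars_in_quartet=2 acc=0xB8A bytes_emitted=3
After char 6 ('U'=20): chars_in_quartet=3 acc=0x2E294 bytes_emitted=3
After char 7 ('L'=11): chars_in_quartet=4 acc=0xB8A50B -> emit B8 A5 0B, reset; bytes_emitted=6
After char 8 ('F'=5): chars_in_quartet=1 acc=0x5 bytes_emitted=6
After char 9 ('y'=50): chars_in_quartet=2 acc=0x172 bytes_emitted=6
After char 10 ('E'=4): chars_in_quartet=3 acc=0x5C84 bytes_emitted=6
Padding '=': partial quartet acc=0x5C84 -> emit 17 21; bytes_emitted=8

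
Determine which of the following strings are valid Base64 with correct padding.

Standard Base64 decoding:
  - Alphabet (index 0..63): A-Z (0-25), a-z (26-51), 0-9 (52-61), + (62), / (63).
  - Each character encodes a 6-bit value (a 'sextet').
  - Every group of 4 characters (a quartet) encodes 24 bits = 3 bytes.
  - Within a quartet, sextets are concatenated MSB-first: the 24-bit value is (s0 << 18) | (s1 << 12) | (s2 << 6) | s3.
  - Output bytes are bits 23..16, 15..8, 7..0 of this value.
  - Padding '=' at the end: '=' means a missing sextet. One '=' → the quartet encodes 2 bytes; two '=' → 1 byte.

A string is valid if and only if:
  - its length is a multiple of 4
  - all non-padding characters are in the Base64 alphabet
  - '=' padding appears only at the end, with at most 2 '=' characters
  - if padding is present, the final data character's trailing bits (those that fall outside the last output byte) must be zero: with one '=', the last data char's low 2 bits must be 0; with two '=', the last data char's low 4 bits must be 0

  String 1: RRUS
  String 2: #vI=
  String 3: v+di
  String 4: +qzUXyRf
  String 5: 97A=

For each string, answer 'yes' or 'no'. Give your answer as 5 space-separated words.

Answer: yes no yes yes yes

Derivation:
String 1: 'RRUS' → valid
String 2: '#vI=' → invalid (bad char(s): ['#'])
String 3: 'v+di' → valid
String 4: '+qzUXyRf' → valid
String 5: '97A=' → valid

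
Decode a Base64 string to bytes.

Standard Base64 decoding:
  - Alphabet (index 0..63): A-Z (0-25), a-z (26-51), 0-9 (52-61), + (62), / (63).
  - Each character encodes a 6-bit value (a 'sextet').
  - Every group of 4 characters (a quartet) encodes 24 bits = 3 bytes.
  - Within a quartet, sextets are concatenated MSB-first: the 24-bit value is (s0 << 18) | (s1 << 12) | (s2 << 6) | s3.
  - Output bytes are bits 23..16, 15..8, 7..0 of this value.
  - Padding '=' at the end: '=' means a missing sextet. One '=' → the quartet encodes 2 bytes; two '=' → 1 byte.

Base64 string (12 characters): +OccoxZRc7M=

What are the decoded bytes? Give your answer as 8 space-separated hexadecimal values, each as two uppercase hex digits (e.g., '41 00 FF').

Answer: F8 E7 1C A3 16 51 73 B3

Derivation:
After char 0 ('+'=62): chars_in_quartet=1 acc=0x3E bytes_emitted=0
After char 1 ('O'=14): chars_in_quartet=2 acc=0xF8E bytes_emitted=0
After char 2 ('c'=28): chars_in_quartet=3 acc=0x3E39C bytes_emitted=0
After char 3 ('c'=28): chars_in_quartet=4 acc=0xF8E71C -> emit F8 E7 1C, reset; bytes_emitted=3
After char 4 ('o'=40): chars_in_quartet=1 acc=0x28 bytes_emitted=3
After char 5 ('x'=49): chars_in_quartet=2 acc=0xA31 bytes_emitted=3
After char 6 ('Z'=25): chars_in_quartet=3 acc=0x28C59 bytes_emitted=3
After char 7 ('R'=17): chars_in_quartet=4 acc=0xA31651 -> emit A3 16 51, reset; bytes_emitted=6
After char 8 ('c'=28): chars_in_quartet=1 acc=0x1C bytes_emitted=6
After char 9 ('7'=59): chars_in_quartet=2 acc=0x73B bytes_emitted=6
After char 10 ('M'=12): chars_in_quartet=3 acc=0x1CECC bytes_emitted=6
Padding '=': partial quartet acc=0x1CECC -> emit 73 B3; bytes_emitted=8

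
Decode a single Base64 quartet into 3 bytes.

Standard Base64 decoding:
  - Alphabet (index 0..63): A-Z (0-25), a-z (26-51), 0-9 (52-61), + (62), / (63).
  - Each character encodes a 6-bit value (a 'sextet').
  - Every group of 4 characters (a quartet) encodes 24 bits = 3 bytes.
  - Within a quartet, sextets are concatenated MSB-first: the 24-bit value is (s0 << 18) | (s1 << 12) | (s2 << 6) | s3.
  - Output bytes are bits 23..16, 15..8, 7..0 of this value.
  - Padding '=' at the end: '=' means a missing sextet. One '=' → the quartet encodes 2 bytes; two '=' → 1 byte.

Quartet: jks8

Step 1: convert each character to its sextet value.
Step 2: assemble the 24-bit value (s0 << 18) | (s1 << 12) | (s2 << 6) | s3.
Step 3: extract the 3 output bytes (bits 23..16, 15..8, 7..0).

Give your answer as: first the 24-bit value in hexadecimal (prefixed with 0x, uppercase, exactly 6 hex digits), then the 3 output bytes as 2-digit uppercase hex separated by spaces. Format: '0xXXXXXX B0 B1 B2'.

Sextets: j=35, k=36, s=44, 8=60
24-bit: (35<<18) | (36<<12) | (44<<6) | 60
      = 0x8C0000 | 0x024000 | 0x000B00 | 0x00003C
      = 0x8E4B3C
Bytes: (v>>16)&0xFF=8E, (v>>8)&0xFF=4B, v&0xFF=3C

Answer: 0x8E4B3C 8E 4B 3C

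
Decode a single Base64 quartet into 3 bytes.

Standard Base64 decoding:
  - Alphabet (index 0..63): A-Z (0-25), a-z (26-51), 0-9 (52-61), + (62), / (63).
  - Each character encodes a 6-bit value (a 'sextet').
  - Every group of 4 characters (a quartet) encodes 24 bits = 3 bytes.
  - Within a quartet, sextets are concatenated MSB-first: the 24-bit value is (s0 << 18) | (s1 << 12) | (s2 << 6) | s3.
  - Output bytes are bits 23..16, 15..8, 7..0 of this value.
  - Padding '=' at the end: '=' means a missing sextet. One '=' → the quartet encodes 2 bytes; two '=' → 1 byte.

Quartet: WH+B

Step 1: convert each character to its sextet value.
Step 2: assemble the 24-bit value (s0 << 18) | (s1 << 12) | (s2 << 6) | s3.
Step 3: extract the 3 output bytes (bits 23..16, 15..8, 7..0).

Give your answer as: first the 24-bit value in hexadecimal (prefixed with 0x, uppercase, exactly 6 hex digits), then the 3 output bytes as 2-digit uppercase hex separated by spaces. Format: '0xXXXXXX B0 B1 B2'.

Sextets: W=22, H=7, +=62, B=1
24-bit: (22<<18) | (7<<12) | (62<<6) | 1
      = 0x580000 | 0x007000 | 0x000F80 | 0x000001
      = 0x587F81
Bytes: (v>>16)&0xFF=58, (v>>8)&0xFF=7F, v&0xFF=81

Answer: 0x587F81 58 7F 81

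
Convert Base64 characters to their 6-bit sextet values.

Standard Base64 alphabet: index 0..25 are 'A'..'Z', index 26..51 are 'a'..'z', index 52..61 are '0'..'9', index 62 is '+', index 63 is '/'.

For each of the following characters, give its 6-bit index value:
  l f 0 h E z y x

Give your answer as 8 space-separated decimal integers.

'l': a..z range, 26 + ord('l') − ord('a') = 37
'f': a..z range, 26 + ord('f') − ord('a') = 31
'0': 0..9 range, 52 + ord('0') − ord('0') = 52
'h': a..z range, 26 + ord('h') − ord('a') = 33
'E': A..Z range, ord('E') − ord('A') = 4
'z': a..z range, 26 + ord('z') − ord('a') = 51
'y': a..z range, 26 + ord('y') − ord('a') = 50
'x': a..z range, 26 + ord('x') − ord('a') = 49

Answer: 37 31 52 33 4 51 50 49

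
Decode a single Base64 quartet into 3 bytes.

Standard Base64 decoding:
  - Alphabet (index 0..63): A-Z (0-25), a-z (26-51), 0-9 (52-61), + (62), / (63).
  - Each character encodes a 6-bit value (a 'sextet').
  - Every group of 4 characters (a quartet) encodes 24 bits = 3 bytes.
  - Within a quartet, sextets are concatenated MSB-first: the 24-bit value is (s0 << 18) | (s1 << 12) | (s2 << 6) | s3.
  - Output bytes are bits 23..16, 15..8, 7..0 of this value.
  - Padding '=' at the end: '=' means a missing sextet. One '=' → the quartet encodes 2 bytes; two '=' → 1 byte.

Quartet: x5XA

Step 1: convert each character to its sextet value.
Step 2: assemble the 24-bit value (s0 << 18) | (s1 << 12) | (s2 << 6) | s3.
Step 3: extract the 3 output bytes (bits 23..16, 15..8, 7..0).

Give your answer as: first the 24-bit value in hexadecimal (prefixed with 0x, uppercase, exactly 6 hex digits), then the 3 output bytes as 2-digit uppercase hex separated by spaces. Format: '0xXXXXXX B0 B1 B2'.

Sextets: x=49, 5=57, X=23, A=0
24-bit: (49<<18) | (57<<12) | (23<<6) | 0
      = 0xC40000 | 0x039000 | 0x0005C0 | 0x000000
      = 0xC795C0
Bytes: (v>>16)&0xFF=C7, (v>>8)&0xFF=95, v&0xFF=C0

Answer: 0xC795C0 C7 95 C0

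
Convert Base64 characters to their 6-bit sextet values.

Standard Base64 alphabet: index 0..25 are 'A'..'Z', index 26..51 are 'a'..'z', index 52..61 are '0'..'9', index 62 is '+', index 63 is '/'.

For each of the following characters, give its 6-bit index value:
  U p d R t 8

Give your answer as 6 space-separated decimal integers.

Answer: 20 41 29 17 45 60

Derivation:
'U': A..Z range, ord('U') − ord('A') = 20
'p': a..z range, 26 + ord('p') − ord('a') = 41
'd': a..z range, 26 + ord('d') − ord('a') = 29
'R': A..Z range, ord('R') − ord('A') = 17
't': a..z range, 26 + ord('t') − ord('a') = 45
'8': 0..9 range, 52 + ord('8') − ord('0') = 60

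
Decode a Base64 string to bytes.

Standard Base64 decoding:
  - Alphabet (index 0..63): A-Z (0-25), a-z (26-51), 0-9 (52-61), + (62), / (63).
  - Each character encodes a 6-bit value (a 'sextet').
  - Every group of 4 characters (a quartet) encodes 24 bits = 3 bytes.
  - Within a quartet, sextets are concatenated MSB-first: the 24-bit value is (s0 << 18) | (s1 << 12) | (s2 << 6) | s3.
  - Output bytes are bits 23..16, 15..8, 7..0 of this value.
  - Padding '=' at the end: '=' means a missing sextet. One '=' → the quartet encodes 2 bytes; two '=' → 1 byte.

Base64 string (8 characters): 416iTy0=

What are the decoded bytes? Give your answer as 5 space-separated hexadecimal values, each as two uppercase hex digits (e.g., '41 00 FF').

After char 0 ('4'=56): chars_in_quartet=1 acc=0x38 bytes_emitted=0
After char 1 ('1'=53): chars_in_quartet=2 acc=0xE35 bytes_emitted=0
After char 2 ('6'=58): chars_in_quartet=3 acc=0x38D7A bytes_emitted=0
After char 3 ('i'=34): chars_in_quartet=4 acc=0xE35EA2 -> emit E3 5E A2, reset; bytes_emitted=3
After char 4 ('T'=19): chars_in_quartet=1 acc=0x13 bytes_emitted=3
After char 5 ('y'=50): chars_in_quartet=2 acc=0x4F2 bytes_emitted=3
After char 6 ('0'=52): chars_in_quartet=3 acc=0x13CB4 bytes_emitted=3
Padding '=': partial quartet acc=0x13CB4 -> emit 4F 2D; bytes_emitted=5

Answer: E3 5E A2 4F 2D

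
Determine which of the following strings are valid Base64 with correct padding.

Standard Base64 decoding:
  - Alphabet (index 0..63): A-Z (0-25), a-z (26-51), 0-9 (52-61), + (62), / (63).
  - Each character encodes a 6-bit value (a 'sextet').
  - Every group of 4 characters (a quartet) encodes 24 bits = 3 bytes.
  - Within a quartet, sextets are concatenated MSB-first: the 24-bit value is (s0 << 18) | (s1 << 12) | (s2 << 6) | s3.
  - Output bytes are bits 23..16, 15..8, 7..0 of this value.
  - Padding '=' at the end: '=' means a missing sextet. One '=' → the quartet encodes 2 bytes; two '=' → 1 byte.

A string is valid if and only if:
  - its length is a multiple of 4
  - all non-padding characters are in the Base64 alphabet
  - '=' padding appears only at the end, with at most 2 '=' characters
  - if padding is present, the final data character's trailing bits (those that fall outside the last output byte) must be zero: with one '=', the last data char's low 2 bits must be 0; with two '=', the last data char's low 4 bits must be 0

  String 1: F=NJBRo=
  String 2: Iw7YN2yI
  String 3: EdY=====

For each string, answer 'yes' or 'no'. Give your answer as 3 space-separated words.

Answer: no yes no

Derivation:
String 1: 'F=NJBRo=' → invalid (bad char(s): ['=']; '=' in middle)
String 2: 'Iw7YN2yI' → valid
String 3: 'EdY=====' → invalid (5 pad chars (max 2))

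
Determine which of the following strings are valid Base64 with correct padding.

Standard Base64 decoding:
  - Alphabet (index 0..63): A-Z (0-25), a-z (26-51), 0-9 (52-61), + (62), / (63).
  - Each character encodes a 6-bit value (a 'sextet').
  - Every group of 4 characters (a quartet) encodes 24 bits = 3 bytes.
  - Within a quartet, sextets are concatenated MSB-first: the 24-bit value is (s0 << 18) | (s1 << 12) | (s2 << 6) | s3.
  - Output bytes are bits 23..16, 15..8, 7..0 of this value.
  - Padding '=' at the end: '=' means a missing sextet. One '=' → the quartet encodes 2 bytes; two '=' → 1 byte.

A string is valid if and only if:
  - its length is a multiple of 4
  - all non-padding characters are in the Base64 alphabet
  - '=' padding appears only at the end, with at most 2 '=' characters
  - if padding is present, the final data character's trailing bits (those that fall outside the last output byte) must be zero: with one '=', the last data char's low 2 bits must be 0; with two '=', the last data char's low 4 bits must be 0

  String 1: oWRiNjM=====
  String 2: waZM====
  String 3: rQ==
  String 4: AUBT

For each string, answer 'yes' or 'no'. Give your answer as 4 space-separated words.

Answer: no no yes yes

Derivation:
String 1: 'oWRiNjM=====' → invalid (5 pad chars (max 2))
String 2: 'waZM====' → invalid (4 pad chars (max 2))
String 3: 'rQ==' → valid
String 4: 'AUBT' → valid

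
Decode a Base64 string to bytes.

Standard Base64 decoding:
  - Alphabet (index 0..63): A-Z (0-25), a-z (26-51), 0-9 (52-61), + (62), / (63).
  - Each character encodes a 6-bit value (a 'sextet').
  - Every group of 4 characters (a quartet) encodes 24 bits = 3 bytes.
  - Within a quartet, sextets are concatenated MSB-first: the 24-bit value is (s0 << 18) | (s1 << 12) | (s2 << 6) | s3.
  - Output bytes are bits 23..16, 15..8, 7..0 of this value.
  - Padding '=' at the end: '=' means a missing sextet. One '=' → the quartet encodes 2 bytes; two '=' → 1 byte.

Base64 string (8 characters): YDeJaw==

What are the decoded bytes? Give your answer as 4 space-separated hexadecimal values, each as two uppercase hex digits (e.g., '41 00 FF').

Answer: 60 37 89 6B

Derivation:
After char 0 ('Y'=24): chars_in_quartet=1 acc=0x18 bytes_emitted=0
After char 1 ('D'=3): chars_in_quartet=2 acc=0x603 bytes_emitted=0
After char 2 ('e'=30): chars_in_quartet=3 acc=0x180DE bytes_emitted=0
After char 3 ('J'=9): chars_in_quartet=4 acc=0x603789 -> emit 60 37 89, reset; bytes_emitted=3
After char 4 ('a'=26): chars_in_quartet=1 acc=0x1A bytes_emitted=3
After char 5 ('w'=48): chars_in_quartet=2 acc=0x6B0 bytes_emitted=3
Padding '==': partial quartet acc=0x6B0 -> emit 6B; bytes_emitted=4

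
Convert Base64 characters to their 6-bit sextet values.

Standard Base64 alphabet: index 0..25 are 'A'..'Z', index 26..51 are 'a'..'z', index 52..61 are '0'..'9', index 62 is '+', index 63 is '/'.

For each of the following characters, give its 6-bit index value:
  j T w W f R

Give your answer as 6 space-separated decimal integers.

Answer: 35 19 48 22 31 17

Derivation:
'j': a..z range, 26 + ord('j') − ord('a') = 35
'T': A..Z range, ord('T') − ord('A') = 19
'w': a..z range, 26 + ord('w') − ord('a') = 48
'W': A..Z range, ord('W') − ord('A') = 22
'f': a..z range, 26 + ord('f') − ord('a') = 31
'R': A..Z range, ord('R') − ord('A') = 17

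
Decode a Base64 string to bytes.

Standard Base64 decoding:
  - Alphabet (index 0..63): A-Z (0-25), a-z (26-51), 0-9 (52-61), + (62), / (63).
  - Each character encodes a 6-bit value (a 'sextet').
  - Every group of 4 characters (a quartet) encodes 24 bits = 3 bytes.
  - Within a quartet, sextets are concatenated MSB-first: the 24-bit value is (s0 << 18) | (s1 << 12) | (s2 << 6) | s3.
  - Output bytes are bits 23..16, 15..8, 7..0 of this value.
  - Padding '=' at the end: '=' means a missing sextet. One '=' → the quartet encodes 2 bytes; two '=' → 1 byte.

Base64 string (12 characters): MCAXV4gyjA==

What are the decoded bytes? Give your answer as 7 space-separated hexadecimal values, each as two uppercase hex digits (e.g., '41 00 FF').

Answer: 30 20 17 57 88 32 8C

Derivation:
After char 0 ('M'=12): chars_in_quartet=1 acc=0xC bytes_emitted=0
After char 1 ('C'=2): chars_in_quartet=2 acc=0x302 bytes_emitted=0
After char 2 ('A'=0): chars_in_quartet=3 acc=0xC080 bytes_emitted=0
After char 3 ('X'=23): chars_in_quartet=4 acc=0x302017 -> emit 30 20 17, reset; bytes_emitted=3
After char 4 ('V'=21): chars_in_quartet=1 acc=0x15 bytes_emitted=3
After char 5 ('4'=56): chars_in_quartet=2 acc=0x578 bytes_emitted=3
After char 6 ('g'=32): chars_in_quartet=3 acc=0x15E20 bytes_emitted=3
After char 7 ('y'=50): chars_in_quartet=4 acc=0x578832 -> emit 57 88 32, reset; bytes_emitted=6
After char 8 ('j'=35): chars_in_quartet=1 acc=0x23 bytes_emitted=6
After char 9 ('A'=0): chars_in_quartet=2 acc=0x8C0 bytes_emitted=6
Padding '==': partial quartet acc=0x8C0 -> emit 8C; bytes_emitted=7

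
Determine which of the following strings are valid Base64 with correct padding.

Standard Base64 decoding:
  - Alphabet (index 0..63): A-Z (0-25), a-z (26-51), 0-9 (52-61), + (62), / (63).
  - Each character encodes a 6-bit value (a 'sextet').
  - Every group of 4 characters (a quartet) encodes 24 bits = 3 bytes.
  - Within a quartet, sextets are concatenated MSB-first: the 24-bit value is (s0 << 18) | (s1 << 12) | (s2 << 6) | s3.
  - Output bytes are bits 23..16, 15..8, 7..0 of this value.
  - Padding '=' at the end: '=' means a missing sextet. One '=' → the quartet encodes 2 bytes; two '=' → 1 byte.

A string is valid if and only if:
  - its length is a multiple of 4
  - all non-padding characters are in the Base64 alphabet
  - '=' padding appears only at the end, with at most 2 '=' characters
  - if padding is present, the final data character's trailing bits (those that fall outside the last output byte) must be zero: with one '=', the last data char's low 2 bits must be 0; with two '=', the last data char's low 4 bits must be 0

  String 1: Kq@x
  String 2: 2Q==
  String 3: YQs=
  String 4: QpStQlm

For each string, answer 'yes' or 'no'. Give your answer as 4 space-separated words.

Answer: no yes yes no

Derivation:
String 1: 'Kq@x' → invalid (bad char(s): ['@'])
String 2: '2Q==' → valid
String 3: 'YQs=' → valid
String 4: 'QpStQlm' → invalid (len=7 not mult of 4)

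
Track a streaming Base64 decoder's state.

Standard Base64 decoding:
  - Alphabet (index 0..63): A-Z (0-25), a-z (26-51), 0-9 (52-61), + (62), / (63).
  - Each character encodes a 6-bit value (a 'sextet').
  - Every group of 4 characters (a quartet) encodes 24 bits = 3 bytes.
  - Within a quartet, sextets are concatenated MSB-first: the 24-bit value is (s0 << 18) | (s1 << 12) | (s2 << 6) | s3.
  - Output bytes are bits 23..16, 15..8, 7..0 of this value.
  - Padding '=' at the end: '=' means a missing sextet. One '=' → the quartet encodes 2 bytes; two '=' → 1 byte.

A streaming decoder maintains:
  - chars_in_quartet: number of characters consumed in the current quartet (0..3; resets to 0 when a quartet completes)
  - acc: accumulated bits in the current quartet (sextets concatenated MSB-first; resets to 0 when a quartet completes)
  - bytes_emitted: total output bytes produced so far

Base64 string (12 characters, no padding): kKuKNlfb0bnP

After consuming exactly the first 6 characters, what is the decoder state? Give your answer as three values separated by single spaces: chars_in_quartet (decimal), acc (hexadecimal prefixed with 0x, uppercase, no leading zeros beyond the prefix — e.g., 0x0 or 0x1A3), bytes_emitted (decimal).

Answer: 2 0x365 3

Derivation:
After char 0 ('k'=36): chars_in_quartet=1 acc=0x24 bytes_emitted=0
After char 1 ('K'=10): chars_in_quartet=2 acc=0x90A bytes_emitted=0
After char 2 ('u'=46): chars_in_quartet=3 acc=0x242AE bytes_emitted=0
After char 3 ('K'=10): chars_in_quartet=4 acc=0x90AB8A -> emit 90 AB 8A, reset; bytes_emitted=3
After char 4 ('N'=13): chars_in_quartet=1 acc=0xD bytes_emitted=3
After char 5 ('l'=37): chars_in_quartet=2 acc=0x365 bytes_emitted=3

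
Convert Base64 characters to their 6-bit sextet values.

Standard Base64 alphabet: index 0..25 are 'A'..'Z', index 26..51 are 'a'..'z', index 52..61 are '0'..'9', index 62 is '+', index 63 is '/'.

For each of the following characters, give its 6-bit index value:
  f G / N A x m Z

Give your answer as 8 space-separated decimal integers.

Answer: 31 6 63 13 0 49 38 25

Derivation:
'f': a..z range, 26 + ord('f') − ord('a') = 31
'G': A..Z range, ord('G') − ord('A') = 6
'/': index 63
'N': A..Z range, ord('N') − ord('A') = 13
'A': A..Z range, ord('A') − ord('A') = 0
'x': a..z range, 26 + ord('x') − ord('a') = 49
'm': a..z range, 26 + ord('m') − ord('a') = 38
'Z': A..Z range, ord('Z') − ord('A') = 25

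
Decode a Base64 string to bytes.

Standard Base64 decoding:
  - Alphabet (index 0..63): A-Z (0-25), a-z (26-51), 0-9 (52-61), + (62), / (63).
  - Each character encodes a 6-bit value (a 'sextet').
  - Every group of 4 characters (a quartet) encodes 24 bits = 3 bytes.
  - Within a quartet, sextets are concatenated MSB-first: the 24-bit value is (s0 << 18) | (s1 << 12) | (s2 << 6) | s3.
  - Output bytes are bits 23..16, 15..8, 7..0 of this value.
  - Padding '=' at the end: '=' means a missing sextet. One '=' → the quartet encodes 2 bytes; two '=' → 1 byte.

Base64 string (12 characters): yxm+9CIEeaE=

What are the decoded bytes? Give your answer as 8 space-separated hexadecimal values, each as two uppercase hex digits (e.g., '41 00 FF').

After char 0 ('y'=50): chars_in_quartet=1 acc=0x32 bytes_emitted=0
After char 1 ('x'=49): chars_in_quartet=2 acc=0xCB1 bytes_emitted=0
After char 2 ('m'=38): chars_in_quartet=3 acc=0x32C66 bytes_emitted=0
After char 3 ('+'=62): chars_in_quartet=4 acc=0xCB19BE -> emit CB 19 BE, reset; bytes_emitted=3
After char 4 ('9'=61): chars_in_quartet=1 acc=0x3D bytes_emitted=3
After char 5 ('C'=2): chars_in_quartet=2 acc=0xF42 bytes_emitted=3
After char 6 ('I'=8): chars_in_quartet=3 acc=0x3D088 bytes_emitted=3
After char 7 ('E'=4): chars_in_quartet=4 acc=0xF42204 -> emit F4 22 04, reset; bytes_emitted=6
After char 8 ('e'=30): chars_in_quartet=1 acc=0x1E bytes_emitted=6
After char 9 ('a'=26): chars_in_quartet=2 acc=0x79A bytes_emitted=6
After char 10 ('E'=4): chars_in_quartet=3 acc=0x1E684 bytes_emitted=6
Padding '=': partial quartet acc=0x1E684 -> emit 79 A1; bytes_emitted=8

Answer: CB 19 BE F4 22 04 79 A1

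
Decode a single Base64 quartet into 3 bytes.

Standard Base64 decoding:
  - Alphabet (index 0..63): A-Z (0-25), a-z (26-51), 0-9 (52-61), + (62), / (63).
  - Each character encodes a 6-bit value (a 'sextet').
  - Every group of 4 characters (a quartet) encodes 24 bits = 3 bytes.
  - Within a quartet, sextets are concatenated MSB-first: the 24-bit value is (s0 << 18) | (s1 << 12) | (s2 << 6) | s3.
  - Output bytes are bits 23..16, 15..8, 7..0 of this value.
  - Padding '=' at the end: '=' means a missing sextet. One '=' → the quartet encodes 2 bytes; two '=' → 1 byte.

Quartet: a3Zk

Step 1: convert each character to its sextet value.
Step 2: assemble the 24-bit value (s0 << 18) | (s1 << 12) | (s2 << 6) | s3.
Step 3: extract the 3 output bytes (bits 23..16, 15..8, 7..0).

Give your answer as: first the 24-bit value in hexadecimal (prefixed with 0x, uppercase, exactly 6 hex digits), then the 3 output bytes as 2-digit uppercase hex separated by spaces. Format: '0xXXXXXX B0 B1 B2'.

Answer: 0x6B7664 6B 76 64

Derivation:
Sextets: a=26, 3=55, Z=25, k=36
24-bit: (26<<18) | (55<<12) | (25<<6) | 36
      = 0x680000 | 0x037000 | 0x000640 | 0x000024
      = 0x6B7664
Bytes: (v>>16)&0xFF=6B, (v>>8)&0xFF=76, v&0xFF=64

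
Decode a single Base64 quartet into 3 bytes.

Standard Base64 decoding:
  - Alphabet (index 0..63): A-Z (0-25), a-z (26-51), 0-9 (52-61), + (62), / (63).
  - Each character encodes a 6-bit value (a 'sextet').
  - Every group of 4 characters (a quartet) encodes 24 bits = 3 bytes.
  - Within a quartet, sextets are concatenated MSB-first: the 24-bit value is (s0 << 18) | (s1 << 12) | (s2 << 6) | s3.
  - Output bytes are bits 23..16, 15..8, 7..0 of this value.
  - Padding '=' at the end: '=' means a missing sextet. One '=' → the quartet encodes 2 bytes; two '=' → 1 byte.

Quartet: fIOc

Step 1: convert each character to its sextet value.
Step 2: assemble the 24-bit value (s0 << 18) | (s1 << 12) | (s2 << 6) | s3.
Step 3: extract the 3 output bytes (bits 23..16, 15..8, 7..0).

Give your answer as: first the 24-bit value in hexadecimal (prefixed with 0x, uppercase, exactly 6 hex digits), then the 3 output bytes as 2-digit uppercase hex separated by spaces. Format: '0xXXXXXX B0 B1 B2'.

Sextets: f=31, I=8, O=14, c=28
24-bit: (31<<18) | (8<<12) | (14<<6) | 28
      = 0x7C0000 | 0x008000 | 0x000380 | 0x00001C
      = 0x7C839C
Bytes: (v>>16)&0xFF=7C, (v>>8)&0xFF=83, v&0xFF=9C

Answer: 0x7C839C 7C 83 9C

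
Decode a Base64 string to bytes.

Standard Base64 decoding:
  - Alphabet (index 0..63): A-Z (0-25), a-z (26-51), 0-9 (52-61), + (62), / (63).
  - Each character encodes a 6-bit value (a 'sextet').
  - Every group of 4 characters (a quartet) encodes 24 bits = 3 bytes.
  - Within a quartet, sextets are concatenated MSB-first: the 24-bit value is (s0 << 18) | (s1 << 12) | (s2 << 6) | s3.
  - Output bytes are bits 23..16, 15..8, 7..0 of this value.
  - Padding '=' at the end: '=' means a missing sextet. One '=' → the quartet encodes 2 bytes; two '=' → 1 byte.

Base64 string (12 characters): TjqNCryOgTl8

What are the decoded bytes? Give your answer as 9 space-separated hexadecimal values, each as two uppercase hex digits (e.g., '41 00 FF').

Answer: 4E 3A 8D 0A BC 8E 81 39 7C

Derivation:
After char 0 ('T'=19): chars_in_quartet=1 acc=0x13 bytes_emitted=0
After char 1 ('j'=35): chars_in_quartet=2 acc=0x4E3 bytes_emitted=0
After char 2 ('q'=42): chars_in_quartet=3 acc=0x138EA bytes_emitted=0
After char 3 ('N'=13): chars_in_quartet=4 acc=0x4E3A8D -> emit 4E 3A 8D, reset; bytes_emitted=3
After char 4 ('C'=2): chars_in_quartet=1 acc=0x2 bytes_emitted=3
After char 5 ('r'=43): chars_in_quartet=2 acc=0xAB bytes_emitted=3
After char 6 ('y'=50): chars_in_quartet=3 acc=0x2AF2 bytes_emitted=3
After char 7 ('O'=14): chars_in_quartet=4 acc=0xABC8E -> emit 0A BC 8E, reset; bytes_emitted=6
After char 8 ('g'=32): chars_in_quartet=1 acc=0x20 bytes_emitted=6
After char 9 ('T'=19): chars_in_quartet=2 acc=0x813 bytes_emitted=6
After char 10 ('l'=37): chars_in_quartet=3 acc=0x204E5 bytes_emitted=6
After char 11 ('8'=60): chars_in_quartet=4 acc=0x81397C -> emit 81 39 7C, reset; bytes_emitted=9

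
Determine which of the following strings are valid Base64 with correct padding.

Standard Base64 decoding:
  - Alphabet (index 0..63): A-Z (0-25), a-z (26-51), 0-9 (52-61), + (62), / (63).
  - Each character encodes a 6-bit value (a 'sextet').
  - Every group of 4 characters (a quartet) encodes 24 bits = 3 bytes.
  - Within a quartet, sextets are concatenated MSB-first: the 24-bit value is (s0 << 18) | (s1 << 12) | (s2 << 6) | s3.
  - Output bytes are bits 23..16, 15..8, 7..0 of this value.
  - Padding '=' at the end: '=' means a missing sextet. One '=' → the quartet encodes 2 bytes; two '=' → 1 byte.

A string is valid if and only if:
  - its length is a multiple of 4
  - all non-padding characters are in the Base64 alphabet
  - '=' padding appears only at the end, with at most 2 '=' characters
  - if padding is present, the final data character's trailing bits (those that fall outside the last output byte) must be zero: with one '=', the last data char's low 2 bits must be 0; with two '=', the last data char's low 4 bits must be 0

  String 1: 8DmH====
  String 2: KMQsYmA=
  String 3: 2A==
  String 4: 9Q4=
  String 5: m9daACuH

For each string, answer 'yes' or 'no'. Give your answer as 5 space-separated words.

String 1: '8DmH====' → invalid (4 pad chars (max 2))
String 2: 'KMQsYmA=' → valid
String 3: '2A==' → valid
String 4: '9Q4=' → valid
String 5: 'm9daACuH' → valid

Answer: no yes yes yes yes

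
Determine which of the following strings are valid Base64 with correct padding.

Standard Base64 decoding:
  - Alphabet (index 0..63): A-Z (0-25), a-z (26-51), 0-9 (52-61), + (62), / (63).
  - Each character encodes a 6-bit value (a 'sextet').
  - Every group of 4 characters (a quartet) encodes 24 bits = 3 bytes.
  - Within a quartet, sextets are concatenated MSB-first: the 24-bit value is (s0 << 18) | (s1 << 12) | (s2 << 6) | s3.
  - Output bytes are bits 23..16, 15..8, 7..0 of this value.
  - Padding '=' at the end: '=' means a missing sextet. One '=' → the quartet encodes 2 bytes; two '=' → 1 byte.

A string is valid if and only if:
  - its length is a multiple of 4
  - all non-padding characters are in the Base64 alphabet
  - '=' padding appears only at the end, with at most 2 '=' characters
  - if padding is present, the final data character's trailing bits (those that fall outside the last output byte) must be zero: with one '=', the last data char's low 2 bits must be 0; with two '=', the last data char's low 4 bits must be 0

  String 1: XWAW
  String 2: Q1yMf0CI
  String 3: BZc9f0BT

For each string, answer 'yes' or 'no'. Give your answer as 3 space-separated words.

Answer: yes yes yes

Derivation:
String 1: 'XWAW' → valid
String 2: 'Q1yMf0CI' → valid
String 3: 'BZc9f0BT' → valid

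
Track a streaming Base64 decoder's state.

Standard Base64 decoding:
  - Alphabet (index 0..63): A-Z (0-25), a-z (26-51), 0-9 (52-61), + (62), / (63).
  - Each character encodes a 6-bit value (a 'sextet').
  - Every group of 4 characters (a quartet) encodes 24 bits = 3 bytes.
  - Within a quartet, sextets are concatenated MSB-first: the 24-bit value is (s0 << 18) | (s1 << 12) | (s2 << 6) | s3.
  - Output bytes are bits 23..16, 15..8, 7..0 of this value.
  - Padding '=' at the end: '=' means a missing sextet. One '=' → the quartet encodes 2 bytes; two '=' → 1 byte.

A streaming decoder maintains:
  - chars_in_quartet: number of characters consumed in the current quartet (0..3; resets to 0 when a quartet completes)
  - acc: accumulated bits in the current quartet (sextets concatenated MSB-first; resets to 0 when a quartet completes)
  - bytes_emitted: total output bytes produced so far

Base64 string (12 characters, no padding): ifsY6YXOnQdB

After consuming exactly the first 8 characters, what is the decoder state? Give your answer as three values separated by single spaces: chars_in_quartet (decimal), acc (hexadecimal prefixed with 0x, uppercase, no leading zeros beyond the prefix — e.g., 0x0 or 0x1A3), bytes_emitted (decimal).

After char 0 ('i'=34): chars_in_quartet=1 acc=0x22 bytes_emitted=0
After char 1 ('f'=31): chars_in_quartet=2 acc=0x89F bytes_emitted=0
After char 2 ('s'=44): chars_in_quartet=3 acc=0x227EC bytes_emitted=0
After char 3 ('Y'=24): chars_in_quartet=4 acc=0x89FB18 -> emit 89 FB 18, reset; bytes_emitted=3
After char 4 ('6'=58): chars_in_quartet=1 acc=0x3A bytes_emitted=3
After char 5 ('Y'=24): chars_in_quartet=2 acc=0xE98 bytes_emitted=3
After char 6 ('X'=23): chars_in_quartet=3 acc=0x3A617 bytes_emitted=3
After char 7 ('O'=14): chars_in_quartet=4 acc=0xE985CE -> emit E9 85 CE, reset; bytes_emitted=6

Answer: 0 0x0 6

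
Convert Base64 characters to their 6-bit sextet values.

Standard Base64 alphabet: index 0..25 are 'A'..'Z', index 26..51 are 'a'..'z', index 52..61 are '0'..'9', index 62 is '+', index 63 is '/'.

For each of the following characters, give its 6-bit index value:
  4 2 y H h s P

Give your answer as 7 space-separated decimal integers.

Answer: 56 54 50 7 33 44 15

Derivation:
'4': 0..9 range, 52 + ord('4') − ord('0') = 56
'2': 0..9 range, 52 + ord('2') − ord('0') = 54
'y': a..z range, 26 + ord('y') − ord('a') = 50
'H': A..Z range, ord('H') − ord('A') = 7
'h': a..z range, 26 + ord('h') − ord('a') = 33
's': a..z range, 26 + ord('s') − ord('a') = 44
'P': A..Z range, ord('P') − ord('A') = 15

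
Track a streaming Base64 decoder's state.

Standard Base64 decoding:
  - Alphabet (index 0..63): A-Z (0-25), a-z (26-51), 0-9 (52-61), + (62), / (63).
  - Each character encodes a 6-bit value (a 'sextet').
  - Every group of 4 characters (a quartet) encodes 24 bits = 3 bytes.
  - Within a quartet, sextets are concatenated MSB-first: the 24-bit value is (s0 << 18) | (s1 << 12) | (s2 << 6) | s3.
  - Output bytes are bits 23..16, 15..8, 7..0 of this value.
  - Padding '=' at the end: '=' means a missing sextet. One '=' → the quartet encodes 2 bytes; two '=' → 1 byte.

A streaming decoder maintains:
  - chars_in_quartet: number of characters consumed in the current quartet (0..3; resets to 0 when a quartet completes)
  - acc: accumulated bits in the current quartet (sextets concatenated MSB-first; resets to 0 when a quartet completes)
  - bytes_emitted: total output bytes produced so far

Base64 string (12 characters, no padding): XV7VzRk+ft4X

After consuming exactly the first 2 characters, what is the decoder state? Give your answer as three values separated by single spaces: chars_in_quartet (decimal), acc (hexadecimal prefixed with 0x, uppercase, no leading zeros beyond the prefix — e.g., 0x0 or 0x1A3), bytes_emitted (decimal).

After char 0 ('X'=23): chars_in_quartet=1 acc=0x17 bytes_emitted=0
After char 1 ('V'=21): chars_in_quartet=2 acc=0x5D5 bytes_emitted=0

Answer: 2 0x5D5 0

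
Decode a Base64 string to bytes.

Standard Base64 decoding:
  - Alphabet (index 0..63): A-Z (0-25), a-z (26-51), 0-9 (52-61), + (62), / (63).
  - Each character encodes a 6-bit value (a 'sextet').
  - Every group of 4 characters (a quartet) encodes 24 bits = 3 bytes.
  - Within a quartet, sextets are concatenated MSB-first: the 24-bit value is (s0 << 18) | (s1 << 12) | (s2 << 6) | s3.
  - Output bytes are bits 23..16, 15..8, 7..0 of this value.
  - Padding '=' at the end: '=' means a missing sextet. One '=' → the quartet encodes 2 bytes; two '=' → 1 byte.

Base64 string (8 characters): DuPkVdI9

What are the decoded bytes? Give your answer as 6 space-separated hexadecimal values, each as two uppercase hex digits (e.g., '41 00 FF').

Answer: 0E E3 E4 55 D2 3D

Derivation:
After char 0 ('D'=3): chars_in_quartet=1 acc=0x3 bytes_emitted=0
After char 1 ('u'=46): chars_in_quartet=2 acc=0xEE bytes_emitted=0
After char 2 ('P'=15): chars_in_quartet=3 acc=0x3B8F bytes_emitted=0
After char 3 ('k'=36): chars_in_quartet=4 acc=0xEE3E4 -> emit 0E E3 E4, reset; bytes_emitted=3
After char 4 ('V'=21): chars_in_quartet=1 acc=0x15 bytes_emitted=3
After char 5 ('d'=29): chars_in_quartet=2 acc=0x55D bytes_emitted=3
After char 6 ('I'=8): chars_in_quartet=3 acc=0x15748 bytes_emitted=3
After char 7 ('9'=61): chars_in_quartet=4 acc=0x55D23D -> emit 55 D2 3D, reset; bytes_emitted=6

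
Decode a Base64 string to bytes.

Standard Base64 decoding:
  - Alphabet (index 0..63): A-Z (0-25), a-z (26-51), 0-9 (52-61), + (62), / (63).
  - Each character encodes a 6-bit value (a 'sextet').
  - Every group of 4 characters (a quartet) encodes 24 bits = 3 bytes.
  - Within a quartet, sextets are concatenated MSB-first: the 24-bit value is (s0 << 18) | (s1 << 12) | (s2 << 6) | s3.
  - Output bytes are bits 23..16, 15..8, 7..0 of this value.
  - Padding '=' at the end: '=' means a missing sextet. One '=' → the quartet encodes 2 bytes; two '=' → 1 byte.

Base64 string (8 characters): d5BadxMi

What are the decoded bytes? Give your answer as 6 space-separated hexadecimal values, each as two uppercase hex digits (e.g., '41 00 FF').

After char 0 ('d'=29): chars_in_quartet=1 acc=0x1D bytes_emitted=0
After char 1 ('5'=57): chars_in_quartet=2 acc=0x779 bytes_emitted=0
After char 2 ('B'=1): chars_in_quartet=3 acc=0x1DE41 bytes_emitted=0
After char 3 ('a'=26): chars_in_quartet=4 acc=0x77905A -> emit 77 90 5A, reset; bytes_emitted=3
After char 4 ('d'=29): chars_in_quartet=1 acc=0x1D bytes_emitted=3
After char 5 ('x'=49): chars_in_quartet=2 acc=0x771 bytes_emitted=3
After char 6 ('M'=12): chars_in_quartet=3 acc=0x1DC4C bytes_emitted=3
After char 7 ('i'=34): chars_in_quartet=4 acc=0x771322 -> emit 77 13 22, reset; bytes_emitted=6

Answer: 77 90 5A 77 13 22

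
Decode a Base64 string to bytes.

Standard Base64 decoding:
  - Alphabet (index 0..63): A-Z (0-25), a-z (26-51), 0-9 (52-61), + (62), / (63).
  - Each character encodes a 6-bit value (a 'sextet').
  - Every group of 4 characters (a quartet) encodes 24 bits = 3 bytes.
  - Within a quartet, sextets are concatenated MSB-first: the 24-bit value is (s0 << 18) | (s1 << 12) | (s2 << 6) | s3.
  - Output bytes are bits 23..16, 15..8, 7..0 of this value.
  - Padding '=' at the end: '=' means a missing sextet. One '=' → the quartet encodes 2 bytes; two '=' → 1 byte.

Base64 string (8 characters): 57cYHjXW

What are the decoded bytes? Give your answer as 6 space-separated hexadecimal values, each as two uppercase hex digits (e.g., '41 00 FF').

Answer: E7 B7 18 1E 35 D6

Derivation:
After char 0 ('5'=57): chars_in_quartet=1 acc=0x39 bytes_emitted=0
After char 1 ('7'=59): chars_in_quartet=2 acc=0xE7B bytes_emitted=0
After char 2 ('c'=28): chars_in_quartet=3 acc=0x39EDC bytes_emitted=0
After char 3 ('Y'=24): chars_in_quartet=4 acc=0xE7B718 -> emit E7 B7 18, reset; bytes_emitted=3
After char 4 ('H'=7): chars_in_quartet=1 acc=0x7 bytes_emitted=3
After char 5 ('j'=35): chars_in_quartet=2 acc=0x1E3 bytes_emitted=3
After char 6 ('X'=23): chars_in_quartet=3 acc=0x78D7 bytes_emitted=3
After char 7 ('W'=22): chars_in_quartet=4 acc=0x1E35D6 -> emit 1E 35 D6, reset; bytes_emitted=6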